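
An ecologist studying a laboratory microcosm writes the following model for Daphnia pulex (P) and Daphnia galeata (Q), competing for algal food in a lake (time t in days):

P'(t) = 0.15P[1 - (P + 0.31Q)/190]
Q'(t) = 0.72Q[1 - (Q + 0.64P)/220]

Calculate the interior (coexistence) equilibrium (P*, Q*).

P* ≈ 152, Q* ≈ 123

Setting both brackets to zero gives the nullclines P + 0.31Q = 190 and 0.64P + Q = 220.
Substituting Q = 220 - 0.64P into the first: P(1 - 0.31·0.64) = 190 - 0.31·220.
So P* = 122/0.802 = 152, and then Q* = 220 - 0.64·152 = 123.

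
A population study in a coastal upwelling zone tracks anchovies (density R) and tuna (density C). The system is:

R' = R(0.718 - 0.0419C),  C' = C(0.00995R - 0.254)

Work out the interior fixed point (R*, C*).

R* ≈ 25.5, C* ≈ 17.1

Set dC/dt = 0 with C > 0: 0.00995R - 0.254 = 0, so R* = 0.254/0.00995 = 25.5.
Set dR/dt = 0 with R > 0: 0.718 - 0.0419C = 0, so C* = 0.718/0.0419 = 17.1.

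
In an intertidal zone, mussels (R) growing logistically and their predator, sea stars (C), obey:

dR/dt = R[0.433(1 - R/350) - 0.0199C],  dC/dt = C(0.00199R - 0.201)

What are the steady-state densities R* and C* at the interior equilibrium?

R* ≈ 101, C* ≈ 15.5

From dC/dt = 0 with C > 0: 0.00199R* = 0.201, so R* = 101.
Substitute into dR/dt = 0: 0.433(1 - 101/350) = 0.0199C*.
The bracket is 0.711, giving C* = 0.308/0.0199 = 15.5.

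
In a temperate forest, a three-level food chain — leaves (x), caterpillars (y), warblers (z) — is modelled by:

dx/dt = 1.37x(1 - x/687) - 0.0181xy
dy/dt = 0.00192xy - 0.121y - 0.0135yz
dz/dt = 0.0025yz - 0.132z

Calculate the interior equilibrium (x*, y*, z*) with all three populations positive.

x* ≈ 208, y* ≈ 52.8, z* ≈ 20.6

From dz/dt = 0: 0.0025y* = 0.132, so y* = 52.8.
From dx/dt = 0: 1.37(1 - x*/687) = 0.0181·52.8, giving x* = 687·(1 - 0.698) = 208.
From dy/dt = 0: 0.00192·208 - 0.121 = 0.0135z*, so z* = 0.278/0.0135 = 20.6.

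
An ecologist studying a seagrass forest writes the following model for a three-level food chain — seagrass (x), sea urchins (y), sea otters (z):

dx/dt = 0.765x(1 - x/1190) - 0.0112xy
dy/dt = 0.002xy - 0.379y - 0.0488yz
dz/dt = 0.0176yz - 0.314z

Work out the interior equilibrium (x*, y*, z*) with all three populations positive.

From dz/dt = 0: 0.0176y* = 0.314, so y* = 17.8.
From dx/dt = 0: 0.765(1 - x*/1190) = 0.0112·17.8, giving x* = 1190·(1 - 0.261) = 879.
From dy/dt = 0: 0.002·879 - 0.379 = 0.0488z*, so z* = 1.38/0.0488 = 28.3.

x* ≈ 879, y* ≈ 17.8, z* ≈ 28.3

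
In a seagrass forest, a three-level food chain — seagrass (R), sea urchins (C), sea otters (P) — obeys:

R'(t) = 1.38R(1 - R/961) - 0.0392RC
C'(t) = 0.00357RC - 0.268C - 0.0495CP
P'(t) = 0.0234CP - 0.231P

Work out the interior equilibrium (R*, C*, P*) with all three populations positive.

From dP/dt = 0: 0.0234C* = 0.231, so C* = 9.87.
From dR/dt = 0: 1.38(1 - R*/961) = 0.0392·9.87, giving R* = 961·(1 - 0.28) = 692.
From dC/dt = 0: 0.00357·692 - 0.268 = 0.0495P*, so P* = 2.2/0.0495 = 44.5.

R* ≈ 692, C* ≈ 9.87, P* ≈ 44.5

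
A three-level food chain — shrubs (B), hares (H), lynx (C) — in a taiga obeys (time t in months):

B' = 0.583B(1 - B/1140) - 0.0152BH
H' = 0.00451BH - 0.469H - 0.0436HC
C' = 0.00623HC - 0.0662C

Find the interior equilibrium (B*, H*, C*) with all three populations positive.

From dC/dt = 0: 0.00623H* = 0.0662, so H* = 10.6.
From dB/dt = 0: 0.583(1 - B*/1140) = 0.0152·10.6, giving B* = 1140·(1 - 0.277) = 824.
From dH/dt = 0: 0.00451·824 - 0.469 = 0.0436C*, so C* = 3.25/0.0436 = 74.5.

B* ≈ 824, H* ≈ 10.6, C* ≈ 74.5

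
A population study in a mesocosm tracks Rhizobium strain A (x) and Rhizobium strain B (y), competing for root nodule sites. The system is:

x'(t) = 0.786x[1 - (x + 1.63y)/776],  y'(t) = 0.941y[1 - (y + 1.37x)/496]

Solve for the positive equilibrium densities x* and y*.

Setting both brackets to zero gives the nullclines x + 1.63y = 776 and 1.37x + y = 496.
Substituting y = 496 - 1.37x into the first: x(1 - 1.63·1.37) = 776 - 1.63·496.
So x* = -32.5/-1.23 = 26.3, and then y* = 496 - 1.37·26.3 = 460.

x* ≈ 26.3, y* ≈ 460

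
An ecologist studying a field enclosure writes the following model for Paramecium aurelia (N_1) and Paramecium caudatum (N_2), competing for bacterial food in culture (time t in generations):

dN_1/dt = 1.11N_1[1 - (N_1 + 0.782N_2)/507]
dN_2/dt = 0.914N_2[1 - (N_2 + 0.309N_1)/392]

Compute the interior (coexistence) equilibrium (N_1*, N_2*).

N_1* ≈ 264, N_2* ≈ 310

Setting both brackets to zero gives the nullclines N_1 + 0.782N_2 = 507 and 0.309N_1 + N_2 = 392.
Substituting N_2 = 392 - 0.309N_1 into the first: N_1(1 - 0.782·0.309) = 507 - 0.782·392.
So N_1* = 200/0.758 = 264, and then N_2* = 392 - 0.309·264 = 310.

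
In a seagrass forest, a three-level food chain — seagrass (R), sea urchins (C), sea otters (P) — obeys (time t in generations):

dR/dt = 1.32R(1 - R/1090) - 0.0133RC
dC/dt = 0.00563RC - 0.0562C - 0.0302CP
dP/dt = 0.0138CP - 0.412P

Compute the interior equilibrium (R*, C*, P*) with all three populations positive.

R* ≈ 762, C* ≈ 29.9, P* ≈ 140

From dP/dt = 0: 0.0138C* = 0.412, so C* = 29.9.
From dR/dt = 0: 1.32(1 - R*/1090) = 0.0133·29.9, giving R* = 1090·(1 - 0.301) = 762.
From dC/dt = 0: 0.00563·762 - 0.0562 = 0.0302P*, so P* = 4.23/0.0302 = 140.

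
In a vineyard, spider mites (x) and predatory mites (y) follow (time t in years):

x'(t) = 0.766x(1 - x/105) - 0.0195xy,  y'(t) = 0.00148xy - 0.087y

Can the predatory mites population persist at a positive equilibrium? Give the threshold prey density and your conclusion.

The predator equation gives dy/dt > 0 only when x > 0.087/0.00148 = 58.8.
Without the predator, x → K = 105. Since 105 > 58.8, the predator can invade and persist.

Threshold x = 58.8; K > 58.8, so yes, the predator persists.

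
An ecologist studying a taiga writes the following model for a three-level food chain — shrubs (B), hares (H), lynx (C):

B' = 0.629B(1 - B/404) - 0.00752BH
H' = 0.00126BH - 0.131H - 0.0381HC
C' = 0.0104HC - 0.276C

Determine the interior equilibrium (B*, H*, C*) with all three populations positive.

From dC/dt = 0: 0.0104H* = 0.276, so H* = 26.5.
From dB/dt = 0: 0.629(1 - B*/404) = 0.00752·26.5, giving B* = 404·(1 - 0.317) = 276.
From dH/dt = 0: 0.00126·276 - 0.131 = 0.0381C*, so C* = 0.217/0.0381 = 5.68.

B* ≈ 276, H* ≈ 26.5, C* ≈ 5.68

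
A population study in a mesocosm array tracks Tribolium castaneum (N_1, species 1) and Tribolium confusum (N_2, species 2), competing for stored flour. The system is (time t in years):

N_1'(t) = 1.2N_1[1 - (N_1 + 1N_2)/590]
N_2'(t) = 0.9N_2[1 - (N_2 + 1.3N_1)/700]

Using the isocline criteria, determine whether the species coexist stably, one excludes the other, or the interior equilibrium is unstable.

Compare the nullcline intercepts: K1/α12 = 590/1 = 590 < K2 = 700; K2/α21 = 700/1.3 = 538 < K1 = 590.
Since both are reversed, neither can invade when rare; the interior point is a saddle.

unstable coexistence (outcome depends on initial conditions)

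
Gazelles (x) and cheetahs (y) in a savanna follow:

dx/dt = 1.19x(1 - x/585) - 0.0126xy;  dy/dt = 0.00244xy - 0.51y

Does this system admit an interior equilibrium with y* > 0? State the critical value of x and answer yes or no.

Threshold x = 209; K > 209, so yes, the predator persists.

The predator equation gives dy/dt > 0 only when x > 0.51/0.00244 = 209.
Without the predator, x → K = 585. Since 585 > 209, the predator can invade and persist.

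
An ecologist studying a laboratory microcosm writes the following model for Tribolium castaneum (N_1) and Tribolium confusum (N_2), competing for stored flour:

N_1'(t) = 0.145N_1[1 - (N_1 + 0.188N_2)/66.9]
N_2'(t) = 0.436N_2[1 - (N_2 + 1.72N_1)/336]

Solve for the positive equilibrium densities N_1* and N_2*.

Setting both brackets to zero gives the nullclines N_1 + 0.188N_2 = 66.9 and 1.72N_1 + N_2 = 336.
Substituting N_2 = 336 - 1.72N_1 into the first: N_1(1 - 0.188·1.72) = 66.9 - 0.188·336.
So N_1* = 3.73/0.677 = 5.52, and then N_2* = 336 - 1.72·5.52 = 327.

N_1* ≈ 5.52, N_2* ≈ 327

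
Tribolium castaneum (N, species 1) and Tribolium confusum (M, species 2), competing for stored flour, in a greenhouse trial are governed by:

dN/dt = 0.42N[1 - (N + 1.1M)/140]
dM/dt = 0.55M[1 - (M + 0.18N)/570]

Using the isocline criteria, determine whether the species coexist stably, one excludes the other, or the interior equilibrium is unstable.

Compare the nullcline intercepts: K1/α12 = 140/1.1 = 127 < K2 = 570; K2/α21 = 570/0.18 = 3170 > K1 = 140.
Since the inequalities point opposite ways, species 2 can invade but species 1 cannot.

species 2 excludes species 1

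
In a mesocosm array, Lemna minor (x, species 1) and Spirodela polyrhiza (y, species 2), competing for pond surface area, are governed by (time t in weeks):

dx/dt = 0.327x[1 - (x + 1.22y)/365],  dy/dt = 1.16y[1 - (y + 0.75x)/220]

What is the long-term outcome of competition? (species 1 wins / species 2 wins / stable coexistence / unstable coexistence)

species 1 excludes species 2

Compare the nullcline intercepts: K1/α12 = 365/1.22 = 299 > K2 = 220; K2/α21 = 220/0.75 = 293 < K1 = 365.
Since the inequalities point opposite ways, species 1 can invade but species 2 cannot.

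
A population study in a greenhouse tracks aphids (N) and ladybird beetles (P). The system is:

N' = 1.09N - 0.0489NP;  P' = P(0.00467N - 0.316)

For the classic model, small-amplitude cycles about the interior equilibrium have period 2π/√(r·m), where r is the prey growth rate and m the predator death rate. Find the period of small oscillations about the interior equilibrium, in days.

Here r = 1.09 and m = 0.316, so r·m = 0.344.
ω = √0.344 = 0.587 per day, hence T = 2π/ω ≈ 10.7 days.

T ≈ 10.7 days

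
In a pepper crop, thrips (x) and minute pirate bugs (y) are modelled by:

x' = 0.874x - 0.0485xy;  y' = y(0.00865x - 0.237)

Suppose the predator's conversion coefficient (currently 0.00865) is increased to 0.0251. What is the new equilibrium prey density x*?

At the interior fixed point, setting dy/dt = 0 with y > 0 fixes x* = (predator death rate)/(xy coefficient) — independent of the other coefficients.
With the change, x* = 0.237/0.0251 = 9.44; it falls from 27.4.

x* ≈ 9.44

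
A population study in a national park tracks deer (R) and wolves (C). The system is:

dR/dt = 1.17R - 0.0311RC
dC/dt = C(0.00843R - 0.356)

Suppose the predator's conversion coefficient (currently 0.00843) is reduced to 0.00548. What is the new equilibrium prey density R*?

R* ≈ 65

At the interior fixed point, setting dC/dt = 0 with C > 0 fixes R* = (predator death rate)/(RC coefficient) — independent of the other coefficients.
With the change, R* = 0.356/0.00548 = 65; it rises from 42.2.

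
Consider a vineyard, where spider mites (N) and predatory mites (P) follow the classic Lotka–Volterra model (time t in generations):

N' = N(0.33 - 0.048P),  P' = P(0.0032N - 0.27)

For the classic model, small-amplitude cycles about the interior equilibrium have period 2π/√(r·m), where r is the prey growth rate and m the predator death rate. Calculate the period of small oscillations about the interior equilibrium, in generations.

Here r = 0.33 and m = 0.27, so r·m = 0.0891.
ω = √0.0891 = 0.298 per generation, hence T = 2π/ω ≈ 21 generations.

T ≈ 21 generations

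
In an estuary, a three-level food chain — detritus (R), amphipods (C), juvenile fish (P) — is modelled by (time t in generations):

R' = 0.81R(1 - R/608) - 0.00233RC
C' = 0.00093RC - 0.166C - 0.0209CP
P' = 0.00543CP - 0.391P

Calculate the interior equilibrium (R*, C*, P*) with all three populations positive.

R* ≈ 482, C* ≈ 72, P* ≈ 13.5

From dP/dt = 0: 0.00543C* = 0.391, so C* = 72.
From dR/dt = 0: 0.81(1 - R*/608) = 0.00233·72, giving R* = 608·(1 - 0.207) = 482.
From dC/dt = 0: 0.00093·482 - 0.166 = 0.0209P*, so P* = 0.282/0.0209 = 13.5.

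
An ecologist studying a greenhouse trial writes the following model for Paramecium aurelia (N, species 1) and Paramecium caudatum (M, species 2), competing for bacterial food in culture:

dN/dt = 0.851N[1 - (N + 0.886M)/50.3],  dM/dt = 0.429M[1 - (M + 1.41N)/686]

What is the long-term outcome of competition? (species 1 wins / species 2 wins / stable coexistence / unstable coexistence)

Compare the nullcline intercepts: K1/α12 = 50.3/0.886 = 56.8 < K2 = 686; K2/α21 = 686/1.41 = 487 > K1 = 50.3.
Since the inequalities point opposite ways, species 2 can invade but species 1 cannot.

species 2 excludes species 1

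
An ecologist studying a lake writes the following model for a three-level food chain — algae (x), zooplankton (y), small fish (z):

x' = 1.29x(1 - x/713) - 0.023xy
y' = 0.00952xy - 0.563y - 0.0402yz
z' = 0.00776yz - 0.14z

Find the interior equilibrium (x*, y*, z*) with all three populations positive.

x* ≈ 484, y* ≈ 18, z* ≈ 101

From dz/dt = 0: 0.00776y* = 0.14, so y* = 18.
From dx/dt = 0: 1.29(1 - x*/713) = 0.023·18, giving x* = 713·(1 - 0.322) = 484.
From dy/dt = 0: 0.00952·484 - 0.563 = 0.0402z*, so z* = 4.04/0.0402 = 101.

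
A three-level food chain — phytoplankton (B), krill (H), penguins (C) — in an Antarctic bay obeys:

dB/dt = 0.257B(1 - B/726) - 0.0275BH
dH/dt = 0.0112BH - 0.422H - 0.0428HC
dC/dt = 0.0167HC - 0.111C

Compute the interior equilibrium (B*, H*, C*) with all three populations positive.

From dC/dt = 0: 0.0167H* = 0.111, so H* = 6.65.
From dB/dt = 0: 0.257(1 - B*/726) = 0.0275·6.65, giving B* = 726·(1 - 0.711) = 210.
From dH/dt = 0: 0.0112·210 - 0.422 = 0.0428C*, so C* = 1.93/0.0428 = 45.

B* ≈ 210, H* ≈ 6.65, C* ≈ 45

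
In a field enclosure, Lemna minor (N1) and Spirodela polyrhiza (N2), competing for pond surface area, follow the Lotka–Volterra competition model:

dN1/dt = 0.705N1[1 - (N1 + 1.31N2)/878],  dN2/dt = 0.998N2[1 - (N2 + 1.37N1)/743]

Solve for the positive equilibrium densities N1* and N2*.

N1* ≈ 120, N2* ≈ 579

Setting both brackets to zero gives the nullclines N1 + 1.31N2 = 878 and 1.37N1 + N2 = 743.
Substituting N2 = 743 - 1.37N1 into the first: N1(1 - 1.31·1.37) = 878 - 1.31·743.
So N1* = -95.3/-0.795 = 120, and then N2* = 743 - 1.37·120 = 579.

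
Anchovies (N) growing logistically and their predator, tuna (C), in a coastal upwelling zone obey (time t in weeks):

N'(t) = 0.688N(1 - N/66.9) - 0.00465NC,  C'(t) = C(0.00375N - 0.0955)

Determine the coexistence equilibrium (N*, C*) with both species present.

N* ≈ 25.5, C* ≈ 91.6

From dC/dt = 0 with C > 0: 0.00375N* = 0.0955, so N* = 25.5.
Substitute into dN/dt = 0: 0.688(1 - 25.5/66.9) = 0.00465C*.
The bracket is 0.619, giving C* = 0.426/0.00465 = 91.6.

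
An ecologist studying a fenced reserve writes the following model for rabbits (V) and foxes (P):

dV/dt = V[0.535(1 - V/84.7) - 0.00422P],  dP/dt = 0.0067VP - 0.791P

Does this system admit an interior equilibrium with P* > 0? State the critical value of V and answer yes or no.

Threshold V = 118; K < 118, so no, the predator goes extinct.

The predator equation gives dP/dt > 0 only when V > 0.791/0.0067 = 118.
Without the predator, V → K = 84.7. Since 84.7 < 118, the predator cannot invade.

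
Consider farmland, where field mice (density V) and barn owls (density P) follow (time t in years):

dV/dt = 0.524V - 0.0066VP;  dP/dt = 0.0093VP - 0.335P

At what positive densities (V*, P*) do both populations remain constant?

V* ≈ 36, P* ≈ 79.4

Set dP/dt = 0 with P > 0: 0.0093V - 0.335 = 0, so V* = 0.335/0.0093 = 36.
Set dV/dt = 0 with V > 0: 0.524 - 0.0066P = 0, so P* = 0.524/0.0066 = 79.4.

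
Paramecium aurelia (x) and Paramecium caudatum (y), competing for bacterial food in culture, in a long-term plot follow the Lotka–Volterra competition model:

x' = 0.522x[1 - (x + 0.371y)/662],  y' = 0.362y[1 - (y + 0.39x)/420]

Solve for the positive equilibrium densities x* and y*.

x* ≈ 592, y* ≈ 189

Setting both brackets to zero gives the nullclines x + 0.371y = 662 and 0.39x + y = 420.
Substituting y = 420 - 0.39x into the first: x(1 - 0.371·0.39) = 662 - 0.371·420.
So x* = 506/0.855 = 592, and then y* = 420 - 0.39·592 = 189.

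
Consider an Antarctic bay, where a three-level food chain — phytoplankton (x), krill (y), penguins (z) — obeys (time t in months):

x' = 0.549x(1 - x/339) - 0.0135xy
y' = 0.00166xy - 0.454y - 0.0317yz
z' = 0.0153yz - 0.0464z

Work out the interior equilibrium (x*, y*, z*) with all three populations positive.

From dz/dt = 0: 0.0153y* = 0.0464, so y* = 3.03.
From dx/dt = 0: 0.549(1 - x*/339) = 0.0135·3.03, giving x* = 339·(1 - 0.0746) = 314.
From dy/dt = 0: 0.00166·314 - 0.454 = 0.0317z*, so z* = 0.0668/0.0317 = 2.11.

x* ≈ 314, y* ≈ 3.03, z* ≈ 2.11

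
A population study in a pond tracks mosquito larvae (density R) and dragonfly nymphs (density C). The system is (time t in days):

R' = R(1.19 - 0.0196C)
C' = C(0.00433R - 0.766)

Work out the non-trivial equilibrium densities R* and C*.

R* ≈ 177, C* ≈ 60.7

Set dC/dt = 0 with C > 0: 0.00433R - 0.766 = 0, so R* = 0.766/0.00433 = 177.
Set dR/dt = 0 with R > 0: 1.19 - 0.0196C = 0, so C* = 1.19/0.0196 = 60.7.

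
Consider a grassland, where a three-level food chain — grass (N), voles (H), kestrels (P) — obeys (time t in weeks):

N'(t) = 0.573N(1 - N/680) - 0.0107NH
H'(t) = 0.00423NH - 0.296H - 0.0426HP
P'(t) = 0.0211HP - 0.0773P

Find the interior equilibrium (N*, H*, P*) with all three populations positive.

N* ≈ 633, H* ≈ 3.66, P* ≈ 56

From dP/dt = 0: 0.0211H* = 0.0773, so H* = 3.66.
From dN/dt = 0: 0.573(1 - N*/680) = 0.0107·3.66, giving N* = 680·(1 - 0.0684) = 633.
From dH/dt = 0: 0.00423·633 - 0.296 = 0.0426P*, so P* = 2.38/0.0426 = 56.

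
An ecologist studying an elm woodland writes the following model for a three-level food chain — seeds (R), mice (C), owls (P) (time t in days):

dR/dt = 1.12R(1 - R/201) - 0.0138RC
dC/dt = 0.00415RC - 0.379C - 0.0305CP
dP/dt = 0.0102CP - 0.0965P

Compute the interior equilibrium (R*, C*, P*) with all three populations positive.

R* ≈ 178, C* ≈ 9.46, P* ≈ 11.7

From dP/dt = 0: 0.0102C* = 0.0965, so C* = 9.46.
From dR/dt = 0: 1.12(1 - R*/201) = 0.0138·9.46, giving R* = 201·(1 - 0.117) = 178.
From dC/dt = 0: 0.00415·178 - 0.379 = 0.0305P*, so P* = 0.358/0.0305 = 11.7.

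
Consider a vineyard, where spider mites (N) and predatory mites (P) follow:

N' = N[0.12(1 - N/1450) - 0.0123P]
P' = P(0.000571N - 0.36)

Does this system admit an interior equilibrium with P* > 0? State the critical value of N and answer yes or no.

Threshold N = 630; K > 630, so yes, the predator persists.

The predator equation gives dP/dt > 0 only when N > 0.36/0.000571 = 630.
Without the predator, N → K = 1450. Since 1450 > 630, the predator can invade and persist.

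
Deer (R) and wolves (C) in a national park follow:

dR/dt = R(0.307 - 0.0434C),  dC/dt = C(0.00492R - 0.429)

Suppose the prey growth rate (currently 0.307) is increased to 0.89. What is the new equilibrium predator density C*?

At the interior fixed point, setting dR/dt = 0 with R > 0 fixes C* = (prey growth rate)/(RC coefficient) — independent of the other coefficients.
With the change, C* = 0.89/0.0434 = 20.5; it rises from 7.07.

C* ≈ 20.5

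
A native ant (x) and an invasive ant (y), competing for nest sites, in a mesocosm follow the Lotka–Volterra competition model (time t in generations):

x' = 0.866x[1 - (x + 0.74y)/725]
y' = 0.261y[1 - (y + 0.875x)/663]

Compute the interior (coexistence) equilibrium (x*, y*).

x* ≈ 665, y* ≈ 81.2

Setting both brackets to zero gives the nullclines x + 0.74y = 725 and 0.875x + y = 663.
Substituting y = 663 - 0.875x into the first: x(1 - 0.74·0.875) = 725 - 0.74·663.
So x* = 234/0.353 = 665, and then y* = 663 - 0.875·665 = 81.2.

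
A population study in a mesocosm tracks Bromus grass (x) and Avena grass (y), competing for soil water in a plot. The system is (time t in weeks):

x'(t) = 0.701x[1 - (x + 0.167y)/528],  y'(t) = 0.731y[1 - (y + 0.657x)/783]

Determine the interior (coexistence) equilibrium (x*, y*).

Setting both brackets to zero gives the nullclines x + 0.167y = 528 and 0.657x + y = 783.
Substituting y = 783 - 0.657x into the first: x(1 - 0.167·0.657) = 528 - 0.167·783.
So x* = 397/0.89 = 446, and then y* = 783 - 0.657·446 = 490.

x* ≈ 446, y* ≈ 490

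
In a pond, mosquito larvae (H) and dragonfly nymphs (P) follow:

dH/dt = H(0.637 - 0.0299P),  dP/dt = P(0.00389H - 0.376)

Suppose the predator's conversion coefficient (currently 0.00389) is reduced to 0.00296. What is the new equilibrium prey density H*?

H* ≈ 127

At the interior fixed point, setting dP/dt = 0 with P > 0 fixes H* = (predator death rate)/(HP coefficient) — independent of the other coefficients.
With the change, H* = 0.376/0.00296 = 127; it rises from 96.7.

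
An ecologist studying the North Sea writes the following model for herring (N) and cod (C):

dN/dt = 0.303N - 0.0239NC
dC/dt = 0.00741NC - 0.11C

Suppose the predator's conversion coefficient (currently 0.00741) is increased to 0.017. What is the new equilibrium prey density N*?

N* ≈ 6.47

At the interior fixed point, setting dC/dt = 0 with C > 0 fixes N* = (predator death rate)/(NC coefficient) — independent of the other coefficients.
With the change, N* = 0.11/0.017 = 6.47; it falls from 14.8.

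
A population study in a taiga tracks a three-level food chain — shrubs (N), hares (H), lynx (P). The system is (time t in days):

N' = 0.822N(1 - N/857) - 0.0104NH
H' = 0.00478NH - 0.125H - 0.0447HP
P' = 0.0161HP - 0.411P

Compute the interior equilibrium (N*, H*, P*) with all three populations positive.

From dP/dt = 0: 0.0161H* = 0.411, so H* = 25.5.
From dN/dt = 0: 0.822(1 - N*/857) = 0.0104·25.5, giving N* = 857·(1 - 0.323) = 580.
From dH/dt = 0: 0.00478·580 - 0.125 = 0.0447P*, so P* = 2.65/0.0447 = 59.2.

N* ≈ 580, H* ≈ 25.5, P* ≈ 59.2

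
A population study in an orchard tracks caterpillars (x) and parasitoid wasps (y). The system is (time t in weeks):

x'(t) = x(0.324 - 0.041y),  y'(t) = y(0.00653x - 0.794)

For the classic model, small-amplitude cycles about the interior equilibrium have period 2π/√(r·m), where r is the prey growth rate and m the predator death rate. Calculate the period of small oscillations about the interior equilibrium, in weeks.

Here r = 0.324 and m = 0.794, so r·m = 0.257.
ω = √0.257 = 0.507 per week, hence T = 2π/ω ≈ 12.4 weeks.

T ≈ 12.4 weeks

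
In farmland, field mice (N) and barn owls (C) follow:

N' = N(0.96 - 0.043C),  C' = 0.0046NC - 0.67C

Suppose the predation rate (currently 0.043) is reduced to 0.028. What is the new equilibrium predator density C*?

C* ≈ 34.3

At the interior fixed point, setting dN/dt = 0 with N > 0 fixes C* = (prey growth rate)/(NC coefficient) — independent of the other coefficients.
With the change, C* = 0.96/0.028 = 34.3; it rises from 22.3.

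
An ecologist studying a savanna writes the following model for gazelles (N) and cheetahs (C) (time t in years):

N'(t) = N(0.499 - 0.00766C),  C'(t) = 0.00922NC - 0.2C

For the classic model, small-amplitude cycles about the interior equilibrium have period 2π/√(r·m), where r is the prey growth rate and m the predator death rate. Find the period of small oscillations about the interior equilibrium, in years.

Here r = 0.499 and m = 0.2, so r·m = 0.0998.
ω = √0.0998 = 0.316 per year, hence T = 2π/ω ≈ 19.9 years.

T ≈ 19.9 years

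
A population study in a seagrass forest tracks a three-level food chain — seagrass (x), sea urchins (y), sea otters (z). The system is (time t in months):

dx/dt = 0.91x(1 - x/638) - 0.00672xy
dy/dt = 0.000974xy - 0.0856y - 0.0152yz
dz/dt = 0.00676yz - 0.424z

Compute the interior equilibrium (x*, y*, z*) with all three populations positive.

x* ≈ 342, y* ≈ 62.7, z* ≈ 16.3

From dz/dt = 0: 0.00676y* = 0.424, so y* = 62.7.
From dx/dt = 0: 0.91(1 - x*/638) = 0.00672·62.7, giving x* = 638·(1 - 0.463) = 342.
From dy/dt = 0: 0.000974·342 - 0.0856 = 0.0152z*, so z* = 0.248/0.0152 = 16.3.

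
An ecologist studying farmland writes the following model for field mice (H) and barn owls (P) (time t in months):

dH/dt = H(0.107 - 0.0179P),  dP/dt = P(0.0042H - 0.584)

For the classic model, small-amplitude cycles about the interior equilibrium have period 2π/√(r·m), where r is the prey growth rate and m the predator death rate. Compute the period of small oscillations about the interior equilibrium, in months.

Here r = 0.107 and m = 0.584, so r·m = 0.0625.
ω = √0.0625 = 0.25 per month, hence T = 2π/ω ≈ 25.1 months.

T ≈ 25.1 months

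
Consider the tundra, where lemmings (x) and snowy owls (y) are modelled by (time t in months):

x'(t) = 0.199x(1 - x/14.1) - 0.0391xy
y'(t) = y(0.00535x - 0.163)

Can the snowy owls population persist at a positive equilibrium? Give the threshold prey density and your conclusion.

The predator equation gives dy/dt > 0 only when x > 0.163/0.00535 = 30.5.
Without the predator, x → K = 14.1. Since 14.1 < 30.5, the predator cannot invade.

Threshold x = 30.5; K < 30.5, so no, the predator goes extinct.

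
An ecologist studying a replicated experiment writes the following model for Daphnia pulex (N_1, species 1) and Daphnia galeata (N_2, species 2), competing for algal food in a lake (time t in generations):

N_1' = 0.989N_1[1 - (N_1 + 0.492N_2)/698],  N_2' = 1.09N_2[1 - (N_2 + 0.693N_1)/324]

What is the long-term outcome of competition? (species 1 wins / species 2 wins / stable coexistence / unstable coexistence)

species 1 excludes species 2

Compare the nullcline intercepts: K1/α12 = 698/0.492 = 1420 > K2 = 324; K2/α21 = 324/0.693 = 468 < K1 = 698.
Since the inequalities point opposite ways, species 1 can invade but species 2 cannot.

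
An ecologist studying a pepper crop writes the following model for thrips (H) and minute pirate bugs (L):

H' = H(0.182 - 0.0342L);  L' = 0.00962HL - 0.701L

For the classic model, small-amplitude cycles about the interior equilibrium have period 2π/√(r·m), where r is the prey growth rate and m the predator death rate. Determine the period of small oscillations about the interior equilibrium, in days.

Here r = 0.182 and m = 0.701, so r·m = 0.128.
ω = √0.128 = 0.357 per day, hence T = 2π/ω ≈ 17.6 days.

T ≈ 17.6 days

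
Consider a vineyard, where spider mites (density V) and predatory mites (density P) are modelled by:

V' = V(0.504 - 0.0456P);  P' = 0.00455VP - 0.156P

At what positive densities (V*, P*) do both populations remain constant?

Set dP/dt = 0 with P > 0: 0.00455V - 0.156 = 0, so V* = 0.156/0.00455 = 34.3.
Set dV/dt = 0 with V > 0: 0.504 - 0.0456P = 0, so P* = 0.504/0.0456 = 11.1.

V* ≈ 34.3, P* ≈ 11.1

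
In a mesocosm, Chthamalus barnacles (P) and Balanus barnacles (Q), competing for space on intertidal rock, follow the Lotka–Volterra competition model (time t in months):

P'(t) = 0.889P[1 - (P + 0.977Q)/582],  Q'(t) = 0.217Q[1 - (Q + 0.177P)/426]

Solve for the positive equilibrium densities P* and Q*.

P* ≈ 200, Q* ≈ 391

Setting both brackets to zero gives the nullclines P + 0.977Q = 582 and 0.177P + Q = 426.
Substituting Q = 426 - 0.177P into the first: P(1 - 0.977·0.177) = 582 - 0.977·426.
So P* = 166/0.827 = 200, and then Q* = 426 - 0.177·200 = 391.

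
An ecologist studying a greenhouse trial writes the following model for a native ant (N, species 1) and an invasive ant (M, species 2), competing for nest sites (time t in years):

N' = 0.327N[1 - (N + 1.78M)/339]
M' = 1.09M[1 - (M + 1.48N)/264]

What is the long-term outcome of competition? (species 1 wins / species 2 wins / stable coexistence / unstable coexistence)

Compare the nullcline intercepts: K1/α12 = 339/1.78 = 190 < K2 = 264; K2/α21 = 264/1.48 = 178 < K1 = 339.
Since both are reversed, neither can invade when rare; the interior point is a saddle.

unstable coexistence (outcome depends on initial conditions)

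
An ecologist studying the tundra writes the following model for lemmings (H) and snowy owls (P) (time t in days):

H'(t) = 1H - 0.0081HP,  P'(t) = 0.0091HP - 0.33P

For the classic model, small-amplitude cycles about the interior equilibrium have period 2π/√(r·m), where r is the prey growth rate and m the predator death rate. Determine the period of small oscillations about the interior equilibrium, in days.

Here r = 1 and m = 0.33, so r·m = 0.33.
ω = √0.33 = 0.574 per day, hence T = 2π/ω ≈ 10.9 days.

T ≈ 10.9 days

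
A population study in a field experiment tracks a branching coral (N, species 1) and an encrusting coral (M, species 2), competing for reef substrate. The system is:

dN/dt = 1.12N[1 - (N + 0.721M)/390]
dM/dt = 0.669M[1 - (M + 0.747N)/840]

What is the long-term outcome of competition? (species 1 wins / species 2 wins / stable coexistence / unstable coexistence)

Compare the nullcline intercepts: K1/α12 = 390/0.721 = 541 < K2 = 840; K2/α21 = 840/0.747 = 1120 > K1 = 390.
Since the inequalities point opposite ways, species 2 can invade but species 1 cannot.

species 2 excludes species 1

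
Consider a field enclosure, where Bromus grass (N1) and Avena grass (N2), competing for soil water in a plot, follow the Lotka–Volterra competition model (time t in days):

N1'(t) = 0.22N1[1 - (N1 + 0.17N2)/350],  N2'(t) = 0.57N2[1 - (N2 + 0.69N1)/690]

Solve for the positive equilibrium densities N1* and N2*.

Setting both brackets to zero gives the nullclines N1 + 0.17N2 = 350 and 0.69N1 + N2 = 690.
Substituting N2 = 690 - 0.69N1 into the first: N1(1 - 0.17·0.69) = 350 - 0.17·690.
So N1* = 233/0.883 = 264, and then N2* = 690 - 0.69·264 = 508.

N1* ≈ 264, N2* ≈ 508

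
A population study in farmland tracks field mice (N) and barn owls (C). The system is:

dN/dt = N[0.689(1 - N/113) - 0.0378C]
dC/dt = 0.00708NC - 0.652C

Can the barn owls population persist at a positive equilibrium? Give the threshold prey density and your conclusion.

Threshold N = 92.1; K > 92.1, so yes, the predator persists.

The predator equation gives dC/dt > 0 only when N > 0.652/0.00708 = 92.1.
Without the predator, N → K = 113. Since 113 > 92.1, the predator can invade and persist.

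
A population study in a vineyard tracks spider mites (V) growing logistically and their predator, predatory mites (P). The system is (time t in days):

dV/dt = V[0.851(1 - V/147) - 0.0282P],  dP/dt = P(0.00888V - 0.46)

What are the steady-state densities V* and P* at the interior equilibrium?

V* ≈ 51.8, P* ≈ 19.5

From dP/dt = 0 with P > 0: 0.00888V* = 0.46, so V* = 51.8.
Substitute into dV/dt = 0: 0.851(1 - 51.8/147) = 0.0282P*.
The bracket is 0.648, giving P* = 0.551/0.0282 = 19.5.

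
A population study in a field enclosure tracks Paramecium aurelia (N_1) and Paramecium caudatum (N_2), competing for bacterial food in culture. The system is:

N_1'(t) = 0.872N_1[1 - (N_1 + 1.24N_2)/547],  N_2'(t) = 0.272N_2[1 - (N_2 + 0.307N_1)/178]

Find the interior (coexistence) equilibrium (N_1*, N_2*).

N_1* ≈ 527, N_2* ≈ 16.3

Setting both brackets to zero gives the nullclines N_1 + 1.24N_2 = 547 and 0.307N_1 + N_2 = 178.
Substituting N_2 = 178 - 0.307N_1 into the first: N_1(1 - 1.24·0.307) = 547 - 1.24·178.
So N_1* = 326/0.619 = 527, and then N_2* = 178 - 0.307·527 = 16.3.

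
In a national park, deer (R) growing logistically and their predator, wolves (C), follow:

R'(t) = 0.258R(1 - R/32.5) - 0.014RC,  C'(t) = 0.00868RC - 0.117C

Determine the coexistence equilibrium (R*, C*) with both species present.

From dC/dt = 0 with C > 0: 0.00868R* = 0.117, so R* = 13.5.
Substitute into dR/dt = 0: 0.258(1 - 13.5/32.5) = 0.014C*.
The bracket is 0.585, giving C* = 0.151/0.014 = 10.8.

R* ≈ 13.5, C* ≈ 10.8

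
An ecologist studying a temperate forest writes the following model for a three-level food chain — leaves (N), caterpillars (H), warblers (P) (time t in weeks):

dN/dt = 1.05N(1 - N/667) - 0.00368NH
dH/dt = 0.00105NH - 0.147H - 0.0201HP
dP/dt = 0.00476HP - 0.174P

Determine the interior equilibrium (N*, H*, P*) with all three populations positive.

From dP/dt = 0: 0.00476H* = 0.174, so H* = 36.6.
From dN/dt = 0: 1.05(1 - N*/667) = 0.00368·36.6, giving N* = 667·(1 - 0.128) = 582.
From dH/dt = 0: 0.00105·582 - 0.147 = 0.0201P*, so P* = 0.464/0.0201 = 23.1.

N* ≈ 582, H* ≈ 36.6, P* ≈ 23.1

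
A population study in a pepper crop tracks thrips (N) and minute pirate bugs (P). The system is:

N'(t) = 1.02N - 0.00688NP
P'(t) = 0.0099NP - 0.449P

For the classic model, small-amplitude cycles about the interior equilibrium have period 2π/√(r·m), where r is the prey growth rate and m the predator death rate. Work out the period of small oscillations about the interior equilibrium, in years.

Here r = 1.02 and m = 0.449, so r·m = 0.458.
ω = √0.458 = 0.677 per year, hence T = 2π/ω ≈ 9.28 years.

T ≈ 9.28 years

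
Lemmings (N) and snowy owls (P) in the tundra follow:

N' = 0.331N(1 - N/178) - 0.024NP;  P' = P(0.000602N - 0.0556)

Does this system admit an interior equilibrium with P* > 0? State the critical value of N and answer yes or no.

The predator equation gives dP/dt > 0 only when N > 0.0556/0.000602 = 92.4.
Without the predator, N → K = 178. Since 178 > 92.4, the predator can invade and persist.

Threshold N = 92.4; K > 92.4, so yes, the predator persists.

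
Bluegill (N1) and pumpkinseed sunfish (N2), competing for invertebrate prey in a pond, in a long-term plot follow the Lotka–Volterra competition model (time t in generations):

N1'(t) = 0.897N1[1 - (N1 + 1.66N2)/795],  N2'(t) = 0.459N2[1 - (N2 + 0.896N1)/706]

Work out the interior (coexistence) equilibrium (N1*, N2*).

Setting both brackets to zero gives the nullclines N1 + 1.66N2 = 795 and 0.896N1 + N2 = 706.
Substituting N2 = 706 - 0.896N1 into the first: N1(1 - 1.66·0.896) = 795 - 1.66·706.
So N1* = -377/-0.487 = 773, and then N2* = 706 - 0.896·773 = 13.

N1* ≈ 773, N2* ≈ 13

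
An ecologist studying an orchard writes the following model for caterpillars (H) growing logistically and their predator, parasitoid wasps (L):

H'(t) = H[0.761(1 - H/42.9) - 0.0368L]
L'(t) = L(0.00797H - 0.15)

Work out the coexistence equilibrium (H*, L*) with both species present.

H* ≈ 18.8, L* ≈ 11.6

From dL/dt = 0 with L > 0: 0.00797H* = 0.15, so H* = 18.8.
Substitute into dH/dt = 0: 0.761(1 - 18.8/42.9) = 0.0368L*.
The bracket is 0.561, giving L* = 0.427/0.0368 = 11.6.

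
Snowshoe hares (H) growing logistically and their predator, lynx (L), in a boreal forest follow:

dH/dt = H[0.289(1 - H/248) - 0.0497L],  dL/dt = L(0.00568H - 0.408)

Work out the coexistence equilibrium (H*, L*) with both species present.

H* ≈ 71.8, L* ≈ 4.13

From dL/dt = 0 with L > 0: 0.00568H* = 0.408, so H* = 71.8.
Substitute into dH/dt = 0: 0.289(1 - 71.8/248) = 0.0497L*.
The bracket is 0.71, giving L* = 0.205/0.0497 = 4.13.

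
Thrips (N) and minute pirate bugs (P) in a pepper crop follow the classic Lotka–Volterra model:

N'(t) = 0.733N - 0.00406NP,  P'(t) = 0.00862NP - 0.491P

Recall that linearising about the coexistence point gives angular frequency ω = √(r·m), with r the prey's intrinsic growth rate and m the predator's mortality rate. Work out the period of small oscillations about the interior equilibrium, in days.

T ≈ 10.5 days

Here r = 0.733 and m = 0.491, so r·m = 0.36.
ω = √0.36 = 0.6 per day, hence T = 2π/ω ≈ 10.5 days.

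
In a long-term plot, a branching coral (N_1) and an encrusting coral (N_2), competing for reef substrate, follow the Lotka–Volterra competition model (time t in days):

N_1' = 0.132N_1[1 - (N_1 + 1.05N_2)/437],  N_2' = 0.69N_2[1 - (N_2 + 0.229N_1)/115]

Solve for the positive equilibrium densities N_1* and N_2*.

N_1* ≈ 416, N_2* ≈ 19.7

Setting both brackets to zero gives the nullclines N_1 + 1.05N_2 = 437 and 0.229N_1 + N_2 = 115.
Substituting N_2 = 115 - 0.229N_1 into the first: N_1(1 - 1.05·0.229) = 437 - 1.05·115.
So N_1* = 316/0.76 = 416, and then N_2* = 115 - 0.229·416 = 19.7.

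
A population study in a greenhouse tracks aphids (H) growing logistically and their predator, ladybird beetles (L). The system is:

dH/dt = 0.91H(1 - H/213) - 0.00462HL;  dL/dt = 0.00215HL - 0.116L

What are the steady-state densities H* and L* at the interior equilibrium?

From dL/dt = 0 with L > 0: 0.00215H* = 0.116, so H* = 54.
Substitute into dH/dt = 0: 0.91(1 - 54/213) = 0.00462L*.
The bracket is 0.747, giving L* = 0.679/0.00462 = 147.

H* ≈ 54, L* ≈ 147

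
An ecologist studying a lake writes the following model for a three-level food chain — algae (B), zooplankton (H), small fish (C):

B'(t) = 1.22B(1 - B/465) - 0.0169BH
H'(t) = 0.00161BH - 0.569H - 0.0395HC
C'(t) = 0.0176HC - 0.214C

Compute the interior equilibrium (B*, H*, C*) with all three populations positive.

B* ≈ 387, H* ≈ 12.2, C* ≈ 1.36

From dC/dt = 0: 0.0176H* = 0.214, so H* = 12.2.
From dB/dt = 0: 1.22(1 - B*/465) = 0.0169·12.2, giving B* = 465·(1 - 0.168) = 387.
From dH/dt = 0: 0.00161·387 - 0.569 = 0.0395C*, so C* = 0.0536/0.0395 = 1.36.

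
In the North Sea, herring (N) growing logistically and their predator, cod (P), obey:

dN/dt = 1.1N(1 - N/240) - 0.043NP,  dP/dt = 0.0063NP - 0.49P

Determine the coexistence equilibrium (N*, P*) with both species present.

From dP/dt = 0 with P > 0: 0.0063N* = 0.49, so N* = 77.8.
Substitute into dN/dt = 0: 1.1(1 - 77.8/240) = 0.043P*.
The bracket is 0.676, giving P* = 0.744/0.043 = 17.3.

N* ≈ 77.8, P* ≈ 17.3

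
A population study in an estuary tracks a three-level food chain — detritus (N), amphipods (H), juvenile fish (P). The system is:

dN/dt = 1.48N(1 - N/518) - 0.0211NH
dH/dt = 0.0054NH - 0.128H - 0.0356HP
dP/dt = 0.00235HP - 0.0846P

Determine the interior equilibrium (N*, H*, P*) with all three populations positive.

N* ≈ 252, H* ≈ 36, P* ≈ 34.7

From dP/dt = 0: 0.00235H* = 0.0846, so H* = 36.
From dN/dt = 0: 1.48(1 - N*/518) = 0.0211·36, giving N* = 518·(1 - 0.513) = 252.
From dH/dt = 0: 0.0054·252 - 0.128 = 0.0356P*, so P* = 1.23/0.0356 = 34.7.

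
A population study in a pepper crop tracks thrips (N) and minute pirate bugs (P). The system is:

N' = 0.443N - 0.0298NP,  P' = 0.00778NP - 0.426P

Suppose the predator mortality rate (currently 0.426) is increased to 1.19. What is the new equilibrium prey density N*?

At the interior fixed point, setting dP/dt = 0 with P > 0 fixes N* = (predator death rate)/(NP coefficient) — independent of the other coefficients.
With the change, N* = 1.19/0.00778 = 153; it rises from 54.8.

N* ≈ 153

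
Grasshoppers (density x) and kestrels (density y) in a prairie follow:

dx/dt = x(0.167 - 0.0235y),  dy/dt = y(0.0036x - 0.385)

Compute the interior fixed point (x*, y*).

Set dy/dt = 0 with y > 0: 0.0036x - 0.385 = 0, so x* = 0.385/0.0036 = 107.
Set dx/dt = 0 with x > 0: 0.167 - 0.0235y = 0, so y* = 0.167/0.0235 = 7.11.

x* ≈ 107, y* ≈ 7.11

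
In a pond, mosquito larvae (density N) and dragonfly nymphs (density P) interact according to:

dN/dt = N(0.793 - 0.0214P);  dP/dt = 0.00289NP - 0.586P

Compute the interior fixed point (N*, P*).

Set dP/dt = 0 with P > 0: 0.00289N - 0.586 = 0, so N* = 0.586/0.00289 = 203.
Set dN/dt = 0 with N > 0: 0.793 - 0.0214P = 0, so P* = 0.793/0.0214 = 37.1.

N* ≈ 203, P* ≈ 37.1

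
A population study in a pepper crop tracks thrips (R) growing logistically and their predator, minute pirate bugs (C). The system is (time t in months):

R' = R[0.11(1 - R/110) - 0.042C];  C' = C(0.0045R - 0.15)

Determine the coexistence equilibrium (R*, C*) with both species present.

From dC/dt = 0 with C > 0: 0.0045R* = 0.15, so R* = 33.3.
Substitute into dR/dt = 0: 0.11(1 - 33.3/110) = 0.042C*.
The bracket is 0.697, giving C* = 0.0767/0.042 = 1.83.

R* ≈ 33.3, C* ≈ 1.83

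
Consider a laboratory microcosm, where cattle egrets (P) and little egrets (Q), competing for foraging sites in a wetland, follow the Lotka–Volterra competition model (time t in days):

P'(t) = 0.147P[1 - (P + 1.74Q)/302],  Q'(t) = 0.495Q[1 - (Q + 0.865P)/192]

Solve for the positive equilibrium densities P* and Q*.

Setting both brackets to zero gives the nullclines P + 1.74Q = 302 and 0.865P + Q = 192.
Substituting Q = 192 - 0.865P into the first: P(1 - 1.74·0.865) = 302 - 1.74·192.
So P* = -32.1/-0.505 = 63.5, and then Q* = 192 - 0.865·63.5 = 137.

P* ≈ 63.5, Q* ≈ 137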